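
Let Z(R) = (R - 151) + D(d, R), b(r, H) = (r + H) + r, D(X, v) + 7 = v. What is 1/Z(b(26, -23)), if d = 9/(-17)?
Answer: -1/100 ≈ -0.010000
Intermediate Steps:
d = -9/17 (d = 9*(-1/17) = -9/17 ≈ -0.52941)
D(X, v) = -7 + v
b(r, H) = H + 2*r (b(r, H) = (H + r) + r = H + 2*r)
Z(R) = -158 + 2*R (Z(R) = (R - 151) + (-7 + R) = (-151 + R) + (-7 + R) = -158 + 2*R)
1/Z(b(26, -23)) = 1/(-158 + 2*(-23 + 2*26)) = 1/(-158 + 2*(-23 + 52)) = 1/(-158 + 2*29) = 1/(-158 + 58) = 1/(-100) = -1/100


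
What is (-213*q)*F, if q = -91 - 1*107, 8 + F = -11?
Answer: -801306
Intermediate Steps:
F = -19 (F = -8 - 11 = -19)
q = -198 (q = -91 - 107 = -198)
(-213*q)*F = -213*(-198)*(-19) = 42174*(-19) = -801306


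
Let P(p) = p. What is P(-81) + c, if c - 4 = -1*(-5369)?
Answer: 5292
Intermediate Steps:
c = 5373 (c = 4 - 1*(-5369) = 4 + 5369 = 5373)
P(-81) + c = -81 + 5373 = 5292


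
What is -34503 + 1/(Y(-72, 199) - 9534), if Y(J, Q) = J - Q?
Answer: -338301916/9805 ≈ -34503.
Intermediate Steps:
-34503 + 1/(Y(-72, 199) - 9534) = -34503 + 1/((-72 - 1*199) - 9534) = -34503 + 1/((-72 - 199) - 9534) = -34503 + 1/(-271 - 9534) = -34503 + 1/(-9805) = -34503 - 1/9805 = -338301916/9805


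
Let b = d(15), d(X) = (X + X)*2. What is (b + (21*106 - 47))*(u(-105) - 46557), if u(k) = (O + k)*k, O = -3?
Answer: -78850863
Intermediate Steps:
d(X) = 4*X (d(X) = (2*X)*2 = 4*X)
u(k) = k*(-3 + k) (u(k) = (-3 + k)*k = k*(-3 + k))
b = 60 (b = 4*15 = 60)
(b + (21*106 - 47))*(u(-105) - 46557) = (60 + (21*106 - 47))*(-105*(-3 - 105) - 46557) = (60 + (2226 - 47))*(-105*(-108) - 46557) = (60 + 2179)*(11340 - 46557) = 2239*(-35217) = -78850863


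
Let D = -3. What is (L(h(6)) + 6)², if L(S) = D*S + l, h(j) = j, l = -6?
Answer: 324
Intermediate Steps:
L(S) = -6 - 3*S (L(S) = -3*S - 6 = -6 - 3*S)
(L(h(6)) + 6)² = ((-6 - 3*6) + 6)² = ((-6 - 18) + 6)² = (-24 + 6)² = (-18)² = 324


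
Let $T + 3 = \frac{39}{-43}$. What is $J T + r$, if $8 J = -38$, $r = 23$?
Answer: $\frac{1787}{43} \approx 41.558$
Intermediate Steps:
$J = - \frac{19}{4}$ ($J = \frac{1}{8} \left(-38\right) = - \frac{19}{4} \approx -4.75$)
$T = - \frac{168}{43}$ ($T = -3 + \frac{39}{-43} = -3 + 39 \left(- \frac{1}{43}\right) = -3 - \frac{39}{43} = - \frac{168}{43} \approx -3.907$)
$J T + r = \left(- \frac{19}{4}\right) \left(- \frac{168}{43}\right) + 23 = \frac{798}{43} + 23 = \frac{1787}{43}$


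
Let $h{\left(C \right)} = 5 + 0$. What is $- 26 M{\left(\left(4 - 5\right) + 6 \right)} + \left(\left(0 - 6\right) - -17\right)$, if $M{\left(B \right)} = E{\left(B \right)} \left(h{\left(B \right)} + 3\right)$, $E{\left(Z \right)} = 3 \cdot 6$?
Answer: $-3733$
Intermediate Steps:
$h{\left(C \right)} = 5$
$E{\left(Z \right)} = 18$
$M{\left(B \right)} = 144$ ($M{\left(B \right)} = 18 \left(5 + 3\right) = 18 \cdot 8 = 144$)
$- 26 M{\left(\left(4 - 5\right) + 6 \right)} + \left(\left(0 - 6\right) - -17\right) = \left(-26\right) 144 + \left(\left(0 - 6\right) - -17\right) = -3744 + \left(\left(0 - 6\right) + 17\right) = -3744 + \left(-6 + 17\right) = -3744 + 11 = -3733$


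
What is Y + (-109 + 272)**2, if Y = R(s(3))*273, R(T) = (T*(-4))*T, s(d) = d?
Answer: 16741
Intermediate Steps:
R(T) = -4*T**2 (R(T) = (-4*T)*T = -4*T**2)
Y = -9828 (Y = -4*3**2*273 = -4*9*273 = -36*273 = -9828)
Y + (-109 + 272)**2 = -9828 + (-109 + 272)**2 = -9828 + 163**2 = -9828 + 26569 = 16741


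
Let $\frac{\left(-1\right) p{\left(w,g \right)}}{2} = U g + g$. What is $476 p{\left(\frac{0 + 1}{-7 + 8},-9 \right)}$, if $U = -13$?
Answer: $-102816$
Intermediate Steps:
$p{\left(w,g \right)} = 24 g$ ($p{\left(w,g \right)} = - 2 \left(- 13 g + g\right) = - 2 \left(- 12 g\right) = 24 g$)
$476 p{\left(\frac{0 + 1}{-7 + 8},-9 \right)} = 476 \cdot 24 \left(-9\right) = 476 \left(-216\right) = -102816$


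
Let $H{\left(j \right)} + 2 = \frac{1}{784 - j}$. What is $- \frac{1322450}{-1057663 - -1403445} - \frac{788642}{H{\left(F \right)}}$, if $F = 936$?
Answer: $\frac{20724862137719}{52731755} \approx 3.9302 \cdot 10^{5}$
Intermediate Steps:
$H{\left(j \right)} = -2 + \frac{1}{784 - j}$
$- \frac{1322450}{-1057663 - -1403445} - \frac{788642}{H{\left(F \right)}} = - \frac{1322450}{-1057663 - -1403445} - \frac{788642}{\frac{1}{-784 + 936} \left(1567 - 1872\right)} = - \frac{1322450}{-1057663 + 1403445} - \frac{788642}{\frac{1}{152} \left(1567 - 1872\right)} = - \frac{1322450}{345782} - \frac{788642}{\frac{1}{152} \left(-305\right)} = \left(-1322450\right) \frac{1}{345782} - \frac{788642}{- \frac{305}{152}} = - \frac{661225}{172891} - - \frac{119873584}{305} = - \frac{661225}{172891} + \frac{119873584}{305} = \frac{20724862137719}{52731755}$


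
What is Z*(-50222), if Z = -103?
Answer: 5172866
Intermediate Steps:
Z*(-50222) = -103*(-50222) = 5172866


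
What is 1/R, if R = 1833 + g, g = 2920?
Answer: 1/4753 ≈ 0.00021039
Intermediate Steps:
R = 4753 (R = 1833 + 2920 = 4753)
1/R = 1/4753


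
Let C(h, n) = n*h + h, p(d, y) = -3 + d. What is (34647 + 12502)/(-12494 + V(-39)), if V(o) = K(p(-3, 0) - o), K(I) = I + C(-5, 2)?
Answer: -47149/12476 ≈ -3.7792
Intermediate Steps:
C(h, n) = h + h*n (C(h, n) = h*n + h = h + h*n)
K(I) = -15 + I (K(I) = I - 5*(1 + 2) = I - 5*3 = I - 15 = -15 + I)
V(o) = -21 - o (V(o) = -15 + ((-3 - 3) - o) = -15 + (-6 - o) = -21 - o)
(34647 + 12502)/(-12494 + V(-39)) = (34647 + 12502)/(-12494 + (-21 - 1*(-39))) = 47149/(-12494 + (-21 + 39)) = 47149/(-12494 + 18) = 47149/(-12476) = 47149*(-1/12476) = -47149/12476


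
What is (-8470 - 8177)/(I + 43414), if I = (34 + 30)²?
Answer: -16647/47510 ≈ -0.35039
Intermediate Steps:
I = 4096 (I = 64² = 4096)
(-8470 - 8177)/(I + 43414) = (-8470 - 8177)/(4096 + 43414) = -16647/47510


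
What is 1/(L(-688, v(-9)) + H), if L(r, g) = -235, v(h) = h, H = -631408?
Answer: -1/631643 ≈ -1.5832e-6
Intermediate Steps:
1/(L(-688, v(-9)) + H) = 1/(-235 - 631408) = 1/(-631643) = -1/631643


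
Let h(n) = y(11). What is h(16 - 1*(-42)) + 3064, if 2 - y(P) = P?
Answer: 3055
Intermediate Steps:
y(P) = 2 - P
h(n) = -9 (h(n) = 2 - 1*11 = 2 - 11 = -9)
h(16 - 1*(-42)) + 3064 = -9 + 3064 = 3055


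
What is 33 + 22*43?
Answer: 979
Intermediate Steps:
33 + 22*43 = 33 + 946 = 979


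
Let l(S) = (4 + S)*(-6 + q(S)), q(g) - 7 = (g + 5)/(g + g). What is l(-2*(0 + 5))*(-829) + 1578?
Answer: 15591/2 ≈ 7795.5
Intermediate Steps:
q(g) = 7 + (5 + g)/(2*g) (q(g) = 7 + (g + 5)/(g + g) = 7 + (5 + g)/((2*g)) = 7 + (5 + g)*(1/(2*g)) = 7 + (5 + g)/(2*g))
l(S) = (-6 + 5*(1 + 3*S)/(2*S))*(4 + S) (l(S) = (4 + S)*(-6 + 5*(1 + 3*S)/(2*S)) = (-6 + 5*(1 + 3*S)/(2*S))*(4 + S))
l(-2*(0 + 5))*(-829) + 1578 = (17/2 + 10/((-2*(0 + 5))) + 3*(-2*(0 + 5))/2)*(-829) + 1578 = (17/2 + 10/((-2*5)) + 3*(-2*5)/2)*(-829) + 1578 = (17/2 + 10/(-10) + (3/2)*(-10))*(-829) + 1578 = (17/2 + 10*(-⅒) - 15)*(-829) + 1578 = (17/2 - 1 - 15)*(-829) + 1578 = -15/2*(-829) + 1578 = 12435/2 + 1578 = 15591/2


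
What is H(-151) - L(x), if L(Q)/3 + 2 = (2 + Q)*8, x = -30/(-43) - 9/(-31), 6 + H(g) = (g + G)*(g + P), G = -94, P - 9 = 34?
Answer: 35175588/1333 ≈ 26388.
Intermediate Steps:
P = 43 (P = 9 + 34 = 43)
H(g) = -6 + (-94 + g)*(43 + g) (H(g) = -6 + (g - 94)*(g + 43) = -6 + (-94 + g)*(43 + g))
x = 1317/1333 (x = -30*(-1/43) - 9*(-1/31) = 30/43 + 9/31 = 1317/1333 ≈ 0.98800)
L(Q) = 42 + 24*Q (L(Q) = -6 + 3*((2 + Q)*8) = -6 + 3*(16 + 8*Q) = -6 + (48 + 24*Q) = 42 + 24*Q)
H(-151) - L(x) = (-4048 + (-151)² - 51*(-151)) - (42 + 24*(1317/1333)) = (-4048 + 22801 + 7701) - (42 + 31608/1333) = 26454 - 1*87594/1333 = 26454 - 87594/1333 = 35175588/1333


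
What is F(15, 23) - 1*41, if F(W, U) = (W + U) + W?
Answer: 12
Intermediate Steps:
F(W, U) = U + 2*W (F(W, U) = (U + W) + W = U + 2*W)
F(15, 23) - 1*41 = (23 + 2*15) - 1*41 = (23 + 30) - 41 = 53 - 41 = 12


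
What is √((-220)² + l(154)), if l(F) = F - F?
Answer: 220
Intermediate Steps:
l(F) = 0
√((-220)² + l(154)) = √((-220)² + 0) = √(48400 + 0) = √48400 = 220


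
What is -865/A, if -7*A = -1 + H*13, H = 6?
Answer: 865/11 ≈ 78.636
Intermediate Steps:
A = -11 (A = -(-1 + 6*13)/7 = -(-1 + 78)/7 = -⅐*77 = -11)
-865/A = -865/(-11) = -865*(-1/11) = 865/11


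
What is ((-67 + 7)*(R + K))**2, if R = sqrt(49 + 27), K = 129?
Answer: 60181200 + 1857600*sqrt(19) ≈ 6.8278e+7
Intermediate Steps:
R = 2*sqrt(19) (R = sqrt(76) = 2*sqrt(19) ≈ 8.7178)
((-67 + 7)*(R + K))**2 = ((-67 + 7)*(2*sqrt(19) + 129))**2 = (-60*(129 + 2*sqrt(19)))**2 = (-7740 - 120*sqrt(19))**2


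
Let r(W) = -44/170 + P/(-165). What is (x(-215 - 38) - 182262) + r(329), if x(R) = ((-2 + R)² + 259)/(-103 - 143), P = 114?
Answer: -20991670804/115005 ≈ -1.8253e+5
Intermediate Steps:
x(R) = -259/246 - (-2 + R)²/246 (x(R) = (259 + (-2 + R)²)/(-246) = (259 + (-2 + R)²)*(-1/246) = -259/246 - (-2 + R)²/246)
r(W) = -888/935 (r(W) = -44/170 + 114/(-165) = -44*1/170 + 114*(-1/165) = -22/85 - 38/55 = -888/935)
(x(-215 - 38) - 182262) + r(329) = ((-259/246 - (-2 + (-215 - 38))²/246) - 182262) - 888/935 = ((-259/246 - (-2 - 253)²/246) - 182262) - 888/935 = ((-259/246 - 1/246*(-255)²) - 182262) - 888/935 = ((-259/246 - 1/246*65025) - 182262) - 888/935 = ((-259/246 - 21675/82) - 182262) - 888/935 = (-32642/123 - 182262) - 888/935 = -22450868/123 - 888/935 = -20991670804/115005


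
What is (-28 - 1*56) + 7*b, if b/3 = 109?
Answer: 2205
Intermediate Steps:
b = 327 (b = 3*109 = 327)
(-28 - 1*56) + 7*b = (-28 - 1*56) + 7*327 = (-28 - 56) + 2289 = -84 + 2289 = 2205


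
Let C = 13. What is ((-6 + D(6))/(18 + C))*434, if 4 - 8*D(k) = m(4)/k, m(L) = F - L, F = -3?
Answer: -1799/24 ≈ -74.958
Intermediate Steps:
m(L) = -3 - L
D(k) = ½ + 7/(8*k) (D(k) = ½ - (-3 - 1*4)/(8*k) = ½ - (-3 - 4)/(8*k) = ½ - (-7)/(8*k) = ½ + 7/(8*k))
((-6 + D(6))/(18 + C))*434 = ((-6 + (⅛)*(7 + 4*6)/6)/(18 + 13))*434 = ((-6 + (⅛)*(⅙)*(7 + 24))/31)*434 = ((-6 + (⅛)*(⅙)*31)*(1/31))*434 = ((-6 + 31/48)*(1/31))*434 = -257/48*1/31*434 = -257/1488*434 = -1799/24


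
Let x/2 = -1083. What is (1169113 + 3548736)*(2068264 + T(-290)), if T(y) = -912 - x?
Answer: 9763673426782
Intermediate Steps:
x = -2166 (x = 2*(-1083) = -2166)
T(y) = 1254 (T(y) = -912 - 1*(-2166) = -912 + 2166 = 1254)
(1169113 + 3548736)*(2068264 + T(-290)) = (1169113 + 3548736)*(2068264 + 1254) = 4717849*2069518 = 9763673426782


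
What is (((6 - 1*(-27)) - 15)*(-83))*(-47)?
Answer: 70218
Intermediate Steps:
(((6 - 1*(-27)) - 15)*(-83))*(-47) = (((6 + 27) - 15)*(-83))*(-47) = ((33 - 15)*(-83))*(-47) = (18*(-83))*(-47) = -1494*(-47) = 70218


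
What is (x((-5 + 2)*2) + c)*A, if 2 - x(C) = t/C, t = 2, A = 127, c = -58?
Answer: -21209/3 ≈ -7069.7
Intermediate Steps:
x(C) = 2 - 2/C
(x((-5 + 2)*2) + c)*A = ((2 - 2*1/(2*(-5 + 2))) - 58)*127 = ((2 - 2/((-3*2))) - 58)*127 = ((2 - 2/(-6)) - 58)*127 = ((2 - 2*(-1/6)) - 58)*127 = ((2 + 1/3) - 58)*127 = (7/3 - 58)*127 = -167/3*127 = -21209/3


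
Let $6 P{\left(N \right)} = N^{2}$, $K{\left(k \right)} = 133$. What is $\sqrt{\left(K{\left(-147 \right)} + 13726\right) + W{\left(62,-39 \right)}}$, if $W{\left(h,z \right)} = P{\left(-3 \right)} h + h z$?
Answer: $\sqrt{11534} \approx 107.4$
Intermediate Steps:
$P{\left(N \right)} = \frac{N^{2}}{6}$
$W{\left(h,z \right)} = \frac{3 h}{2} + h z$ ($W{\left(h,z \right)} = \frac{\left(-3\right)^{2}}{6} h + h z = \frac{1}{6} \cdot 9 h + h z = \frac{3 h}{2} + h z$)
$\sqrt{\left(K{\left(-147 \right)} + 13726\right) + W{\left(62,-39 \right)}} = \sqrt{\left(133 + 13726\right) + \frac{1}{2} \cdot 62 \left(3 + 2 \left(-39\right)\right)} = \sqrt{13859 + \frac{1}{2} \cdot 62 \left(3 - 78\right)} = \sqrt{13859 + \frac{1}{2} \cdot 62 \left(-75\right)} = \sqrt{13859 - 2325} = \sqrt{11534}$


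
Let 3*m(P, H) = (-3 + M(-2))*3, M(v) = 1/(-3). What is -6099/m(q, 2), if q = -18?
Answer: 18297/10 ≈ 1829.7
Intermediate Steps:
M(v) = -1/3
m(P, H) = -10/3 (m(P, H) = ((-3 - 1/3)*3)/3 = (-10/3*3)/3 = (1/3)*(-10) = -10/3)
-6099/m(q, 2) = -6099/(-10/3) = -6099*(-3/10) = 18297/10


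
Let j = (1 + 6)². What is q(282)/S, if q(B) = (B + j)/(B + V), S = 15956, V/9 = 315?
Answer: 331/49734852 ≈ 6.6553e-6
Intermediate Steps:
V = 2835 (V = 9*315 = 2835)
j = 49 (j = 7² = 49)
q(B) = (49 + B)/(2835 + B) (q(B) = (B + 49)/(B + 2835) = (49 + B)/(2835 + B))
q(282)/S = ((49 + 282)/(2835 + 282))/15956 = (331/3117)*(1/15956) = 331/49734852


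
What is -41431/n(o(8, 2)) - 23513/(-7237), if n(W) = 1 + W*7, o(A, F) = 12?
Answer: -297837542/615145 ≈ -484.17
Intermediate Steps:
n(W) = 1 + 7*W
-41431/n(o(8, 2)) - 23513/(-7237) = -41431/(1 + 7*12) - 23513/(-7237) = -41431/(1 + 84) - 23513*(-1/7237) = -41431/85 + 23513/7237 = -297837542/615145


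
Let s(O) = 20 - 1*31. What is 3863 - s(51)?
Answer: 3874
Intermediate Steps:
s(O) = -11 (s(O) = 20 - 31 = -11)
3863 - s(51) = 3863 - 1*(-11) = 3863 + 11 = 3874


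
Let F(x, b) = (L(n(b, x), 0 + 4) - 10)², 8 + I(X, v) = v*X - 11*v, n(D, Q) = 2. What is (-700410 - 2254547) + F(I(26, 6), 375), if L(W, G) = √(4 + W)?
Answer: -2954957 + (10 - √6)² ≈ -2.9549e+6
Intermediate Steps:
I(X, v) = -8 - 11*v + X*v (I(X, v) = -8 + (v*X - 11*v) = -8 + (X*v - 11*v) = -8 + (-11*v + X*v) = -8 - 11*v + X*v)
F(x, b) = (-10 + √6)² (F(x, b) = (√(4 + 2) - 10)² = (√6 - 10)² = (-10 + √6)²)
(-700410 - 2254547) + F(I(26, 6), 375) = (-700410 - 2254547) + (10 - √6)² = -2954957 + (10 - √6)²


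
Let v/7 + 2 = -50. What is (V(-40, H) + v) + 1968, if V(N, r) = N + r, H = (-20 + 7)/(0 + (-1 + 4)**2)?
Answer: 14063/9 ≈ 1562.6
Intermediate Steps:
v = -364 (v = -14 + 7*(-50) = -14 - 350 = -364)
H = -13/9 (H = -13/(0 + 3**2) = -13/(0 + 9) = -13/9 ≈ -1.4444)
(V(-40, H) + v) + 1968 = ((-40 - 13/9) - 364) + 1968 = (-373/9 - 364) + 1968 = -3649/9 + 1968 = 14063/9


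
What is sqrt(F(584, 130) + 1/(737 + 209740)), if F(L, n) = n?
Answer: sqrt(5759073989247)/210477 ≈ 11.402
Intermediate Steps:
sqrt(F(584, 130) + 1/(737 + 209740)) = sqrt(130 + 1/(737 + 209740)) = sqrt(130 + 1/210477) = sqrt(27362011/210477) = sqrt(5759073989247)/210477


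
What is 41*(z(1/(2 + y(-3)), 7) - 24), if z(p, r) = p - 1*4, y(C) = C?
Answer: -1189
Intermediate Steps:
z(p, r) = -4 + p (z(p, r) = p - 4 = -4 + p)
41*(z(1/(2 + y(-3)), 7) - 24) = 41*((-4 + 1/(2 - 3)) - 24) = 41*((-4 + 1/(-1)) - 24) = 41*((-4 - 1) - 24) = 41*(-5 - 24) = 41*(-29) = -1189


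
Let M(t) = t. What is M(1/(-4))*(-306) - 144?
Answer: -135/2 ≈ -67.500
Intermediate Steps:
M(1/(-4))*(-306) - 144 = -306/(-4) - 144 = -1/4*(-306) - 144 = 153/2 - 144 = -135/2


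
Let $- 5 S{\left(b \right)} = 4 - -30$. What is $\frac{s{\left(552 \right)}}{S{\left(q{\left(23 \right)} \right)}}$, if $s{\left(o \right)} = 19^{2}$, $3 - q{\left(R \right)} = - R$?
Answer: $- \frac{1805}{34} \approx -53.088$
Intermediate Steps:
$q{\left(R \right)} = 3 + R$ ($q{\left(R \right)} = 3 - - R = 3 + R$)
$s{\left(o \right)} = 361$
$S{\left(b \right)} = - \frac{34}{5}$ ($S{\left(b \right)} = - \frac{4 - -30}{5} = - \frac{4 + 30}{5} = \left(- \frac{1}{5}\right) 34 = - \frac{34}{5}$)
$\frac{s{\left(552 \right)}}{S{\left(q{\left(23 \right)} \right)}} = \frac{361}{- \frac{34}{5}} = 361 \left(- \frac{5}{34}\right) = - \frac{1805}{34}$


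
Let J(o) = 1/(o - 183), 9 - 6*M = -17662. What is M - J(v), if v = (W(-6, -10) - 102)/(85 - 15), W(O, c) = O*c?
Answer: 1351834/459 ≈ 2945.2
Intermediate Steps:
M = 17671/6 (M = 3/2 - 1/6*(-17662) = 3/2 + 8831/3 = 17671/6 ≈ 2945.2)
v = -3/5 (v = (-6*(-10) - 102)/(85 - 15) = (60 - 102)/70 = -42*1/70 = -3/5 ≈ -0.60000)
J(o) = 1/(-183 + o)
M - J(v) = 17671/6 - 1/(-183 - 3/5) = 17671/6 - 1/(-918/5) = 17671/6 - 1*(-5/918) = 17671/6 + 5/918 = 1351834/459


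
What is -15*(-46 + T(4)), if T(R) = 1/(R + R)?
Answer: 5505/8 ≈ 688.13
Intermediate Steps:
T(R) = 1/(2*R)
-15*(-46 + T(4)) = -15*(-46 + (½)/4) = -15*(-46 + (½)*(¼)) = -15*(-46 + ⅛) = -15*(-367/8) = 5505/8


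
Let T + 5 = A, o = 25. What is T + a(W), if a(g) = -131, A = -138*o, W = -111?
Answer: -3586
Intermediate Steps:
A = -3450 (A = -138*25 = -3450)
T = -3455 (T = -5 - 3450 = -3455)
T + a(W) = -3455 - 131 = -3586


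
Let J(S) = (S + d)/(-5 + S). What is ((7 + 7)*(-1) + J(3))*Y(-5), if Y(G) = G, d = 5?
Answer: 90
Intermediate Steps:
J(S) = (5 + S)/(-5 + S) (J(S) = (S + 5)/(-5 + S) = (5 + S)/(-5 + S))
((7 + 7)*(-1) + J(3))*Y(-5) = ((7 + 7)*(-1) + (5 + 3)/(-5 + 3))*(-5) = (14*(-1) + 8/(-2))*(-5) = (-14 - 1/2*8)*(-5) = (-14 - 4)*(-5) = -18*(-5) = 90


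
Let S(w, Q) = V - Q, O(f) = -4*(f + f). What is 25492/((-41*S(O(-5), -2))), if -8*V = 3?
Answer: -203936/533 ≈ -382.62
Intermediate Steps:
V = -3/8 (V = -1/8*3 = -3/8 ≈ -0.37500)
O(f) = -8*f
S(w, Q) = -3/8 - Q
25492/((-41*S(O(-5), -2))) = 25492/((-41*(-3/8 - 1*(-2)))) = 25492/((-41*(-3/8 + 2))) = 25492/((-41*13/8)) = 25492/(-533/8) = 25492*(-8/533) = -203936/533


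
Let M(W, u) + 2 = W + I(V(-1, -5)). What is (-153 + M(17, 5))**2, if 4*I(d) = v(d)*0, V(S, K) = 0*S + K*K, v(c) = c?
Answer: 19044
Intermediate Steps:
V(S, K) = K**2 (V(S, K) = 0 + K**2 = K**2)
I(d) = 0 (I(d) = (d*0)/4 = (1/4)*0 = 0)
M(W, u) = -2 + W (M(W, u) = -2 + (W + 0) = -2 + W)
(-153 + M(17, 5))**2 = (-153 + (-2 + 17))**2 = (-153 + 15)**2 = (-138)**2 = 19044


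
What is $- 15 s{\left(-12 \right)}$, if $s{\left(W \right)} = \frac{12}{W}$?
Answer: $15$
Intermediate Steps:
$- 15 s{\left(-12 \right)} = - 15 \frac{12}{-12} = - 15 \cdot 12 \left(- \frac{1}{12}\right) = \left(-15\right) \left(-1\right) = 15$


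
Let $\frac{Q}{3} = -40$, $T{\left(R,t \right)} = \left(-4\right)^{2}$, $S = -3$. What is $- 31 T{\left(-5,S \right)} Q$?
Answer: $59520$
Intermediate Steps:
$T{\left(R,t \right)} = 16$
$Q = -120$ ($Q = 3 \left(-40\right) = -120$)
$- 31 T{\left(-5,S \right)} Q = \left(-31\right) 16 \left(-120\right) = \left(-496\right) \left(-120\right) = 59520$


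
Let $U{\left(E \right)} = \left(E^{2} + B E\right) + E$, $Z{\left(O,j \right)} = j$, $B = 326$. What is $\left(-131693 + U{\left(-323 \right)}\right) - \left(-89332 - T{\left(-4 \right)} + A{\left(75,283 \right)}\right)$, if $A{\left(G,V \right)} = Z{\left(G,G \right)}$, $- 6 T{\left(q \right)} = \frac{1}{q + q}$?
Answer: $- \frac{2098943}{48} \approx -43728.0$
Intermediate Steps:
$T{\left(q \right)} = - \frac{1}{12 q}$ ($T{\left(q \right)} = - \frac{1}{6 \left(q + q\right)} = - \frac{1}{6 \cdot 2 q} = - \frac{\frac{1}{2} \frac{1}{q}}{6} = - \frac{1}{12 q}$)
$A{\left(G,V \right)} = G$
$U{\left(E \right)} = E^{2} + 327 E$ ($U{\left(E \right)} = \left(E^{2} + 326 E\right) + E = E^{2} + 327 E$)
$\left(-131693 + U{\left(-323 \right)}\right) - \left(-89332 - T{\left(-4 \right)} + A{\left(75,283 \right)}\right) = \left(-131693 - 323 \left(327 - 323\right)\right) - \left(-89257 - \frac{1}{48}\right) = \left(-131693 - 1292\right) + \left(\left(\left(- \frac{1}{12}\right) \left(- \frac{1}{4}\right) - 75\right) + 89332\right) = \left(-131693 - 1292\right) + \left(\left(\frac{1}{48} - 75\right) + 89332\right) = -132985 + \left(- \frac{3599}{48} + 89332\right) = -132985 + \frac{4284337}{48} = - \frac{2098943}{48}$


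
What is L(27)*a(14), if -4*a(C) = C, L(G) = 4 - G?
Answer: 161/2 ≈ 80.500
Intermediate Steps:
a(C) = -C/4
L(27)*a(14) = (4 - 1*27)*(-1/4*14) = (4 - 27)*(-7/2) = -23*(-7/2) = 161/2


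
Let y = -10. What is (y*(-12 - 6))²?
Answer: 32400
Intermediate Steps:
(y*(-12 - 6))² = (-10*(-12 - 6))² = (-10*(-18))² = 180² = 32400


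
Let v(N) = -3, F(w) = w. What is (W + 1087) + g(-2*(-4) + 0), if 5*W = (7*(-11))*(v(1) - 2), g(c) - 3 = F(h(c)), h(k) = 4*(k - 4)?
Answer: 1183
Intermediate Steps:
h(k) = -16 + 4*k (h(k) = 4*(-4 + k) = -16 + 4*k)
g(c) = -13 + 4*c (g(c) = 3 + (-16 + 4*c) = -13 + 4*c)
W = 77 (W = ((7*(-11))*(-3 - 2))/5 = (-77*(-5))/5 = (1/5)*385 = 77)
(W + 1087) + g(-2*(-4) + 0) = (77 + 1087) + (-13 + 4*(-2*(-4) + 0)) = 1164 + (-13 + 4*(8 + 0)) = 1164 + (-13 + 4*8) = 1164 + (-13 + 32) = 1164 + 19 = 1183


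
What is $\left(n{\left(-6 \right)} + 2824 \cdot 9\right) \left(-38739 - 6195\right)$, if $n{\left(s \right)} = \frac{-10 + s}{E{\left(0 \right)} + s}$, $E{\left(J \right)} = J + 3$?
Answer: $-1142282192$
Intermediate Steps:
$E{\left(J \right)} = 3 + J$
$n{\left(s \right)} = \frac{-10 + s}{3 + s}$ ($n{\left(s \right)} = \frac{-10 + s}{\left(3 + 0\right) + s} = \frac{-10 + s}{3 + s}$)
$\left(n{\left(-6 \right)} + 2824 \cdot 9\right) \left(-38739 - 6195\right) = \left(\frac{-10 - 6}{3 - 6} + 2824 \cdot 9\right) \left(-38739 - 6195\right) = \left(\frac{1}{-3} \left(-16\right) + 25416\right) \left(-44934\right) = \left(\left(- \frac{1}{3}\right) \left(-16\right) + 25416\right) \left(-44934\right) = \left(\frac{16}{3} + 25416\right) \left(-44934\right) = \frac{76264}{3} \left(-44934\right) = -1142282192$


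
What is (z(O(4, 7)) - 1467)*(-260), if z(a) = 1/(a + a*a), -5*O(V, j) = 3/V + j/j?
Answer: 2677940/7 ≈ 3.8256e+5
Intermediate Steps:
O(V, j) = -⅕ - 3/(5*V) (O(V, j) = -(3/V + j/j)/5 = -(3/V + 1)/5 = -(1 + 3/V)/5 = -⅕ - 3/(5*V))
z(a) = 1/(a + a²)
(z(O(4, 7)) - 1467)*(-260) = (1/((((⅕)*(-3 - 1*4)/4))*(1 + (⅕)*(-3 - 1*4)/4)) - 1467)*(-260) = (1/((((⅕)*(¼)*(-3 - 4)))*(1 + (⅕)*(¼)*(-3 - 4))) - 1467)*(-260) = (1/((((⅕)*(¼)*(-7)))*(1 + (⅕)*(¼)*(-7))) - 1467)*(-260) = (1/((-7/20)*(1 - 7/20)) - 1467)*(-260) = (-20/(7*13/20) - 1467)*(-260) = (-20/7*20/13 - 1467)*(-260) = (-400/91 - 1467)*(-260) = -133897/91*(-260) = 2677940/7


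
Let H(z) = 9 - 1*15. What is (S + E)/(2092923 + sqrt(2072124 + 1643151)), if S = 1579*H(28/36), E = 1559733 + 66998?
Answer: 1128264790737/1460107656218 - 8086285*sqrt(148611)/4380322968654 ≈ 0.77202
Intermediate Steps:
H(z) = -6 (H(z) = 9 - 15 = -6)
E = 1626731
S = -9474 (S = 1579*(-6) = -9474)
(S + E)/(2092923 + sqrt(2072124 + 1643151)) = (-9474 + 1626731)/(2092923 + sqrt(2072124 + 1643151)) = 1617257/(2092923 + sqrt(3715275)) = 1617257/(2092923 + 5*sqrt(148611))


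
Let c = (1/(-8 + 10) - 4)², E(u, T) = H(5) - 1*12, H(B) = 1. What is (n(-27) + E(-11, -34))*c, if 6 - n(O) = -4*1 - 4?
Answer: 147/4 ≈ 36.750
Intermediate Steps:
n(O) = 14 (n(O) = 6 - (-4*1 - 4) = 6 - (-4 - 4) = 6 - 1*(-8) = 6 + 8 = 14)
E(u, T) = -11 (E(u, T) = 1 - 1*12 = 1 - 12 = -11)
c = 49/4 (c = (1/2 - 4)² = (½ - 4)² = (-7/2)² = 49/4 ≈ 12.250)
(n(-27) + E(-11, -34))*c = (14 - 11)*(49/4) = 3*(49/4) = 147/4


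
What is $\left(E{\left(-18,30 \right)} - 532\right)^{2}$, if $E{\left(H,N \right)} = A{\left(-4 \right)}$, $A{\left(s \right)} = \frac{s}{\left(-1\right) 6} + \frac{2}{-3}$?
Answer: $283024$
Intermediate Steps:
$A{\left(s \right)} = - \frac{2}{3} - \frac{s}{6}$ ($A{\left(s \right)} = \frac{s}{-6} + 2 \left(- \frac{1}{3}\right) = s \left(- \frac{1}{6}\right) - \frac{2}{3} = - \frac{s}{6} - \frac{2}{3} = - \frac{2}{3} - \frac{s}{6}$)
$E{\left(H,N \right)} = 0$ ($E{\left(H,N \right)} = - \frac{2}{3} - - \frac{2}{3} = - \frac{2}{3} + \frac{2}{3} = 0$)
$\left(E{\left(-18,30 \right)} - 532\right)^{2} = \left(0 - 532\right)^{2} = \left(-532\right)^{2} = 283024$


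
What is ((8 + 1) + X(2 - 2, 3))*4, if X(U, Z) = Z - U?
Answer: 48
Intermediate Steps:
((8 + 1) + X(2 - 2, 3))*4 = ((8 + 1) + (3 - (2 - 2)))*4 = (9 + (3 - 1*0))*4 = (9 + (3 + 0))*4 = (9 + 3)*4 = 12*4 = 48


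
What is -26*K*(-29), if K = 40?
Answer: 30160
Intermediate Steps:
-26*K*(-29) = -26*40*(-29) = -1040*(-29) = 30160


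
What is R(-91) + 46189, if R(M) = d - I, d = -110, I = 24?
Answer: 46055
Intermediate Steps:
R(M) = -134 (R(M) = -110 - 1*24 = -110 - 24 = -134)
R(-91) + 46189 = -134 + 46189 = 46055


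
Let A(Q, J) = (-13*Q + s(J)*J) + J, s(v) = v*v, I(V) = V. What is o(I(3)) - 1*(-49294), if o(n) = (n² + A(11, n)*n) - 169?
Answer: 48795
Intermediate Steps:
s(v) = v²
A(Q, J) = J + J³ - 13*Q (A(Q, J) = (-13*Q + J²*J) + J = (-13*Q + J³) + J = (J³ - 13*Q) + J = J + J³ - 13*Q)
o(n) = -169 + n² + n*(-143 + n + n³) (o(n) = (n² + (n + n³ - 13*11)*n) - 169 = (n² + (n + n³ - 143)*n) - 169 = (n² + (-143 + n + n³)*n) - 169 = (n² + n*(-143 + n + n³)) - 169 = -169 + n² + n*(-143 + n + n³))
o(I(3)) - 1*(-49294) = (-169 + 3² + 3*(-143 + 3 + 3³)) - 1*(-49294) = (-169 + 9 + 3*(-143 + 3 + 27)) + 49294 = (-169 + 9 + 3*(-113)) + 49294 = (-169 + 9 - 339) + 49294 = -499 + 49294 = 48795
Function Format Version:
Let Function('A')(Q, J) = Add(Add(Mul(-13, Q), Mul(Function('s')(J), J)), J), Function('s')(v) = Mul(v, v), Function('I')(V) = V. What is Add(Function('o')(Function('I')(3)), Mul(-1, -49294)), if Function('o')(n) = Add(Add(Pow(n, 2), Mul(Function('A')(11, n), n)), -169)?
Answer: 48795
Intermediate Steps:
Function('s')(v) = Pow(v, 2)
Function('A')(Q, J) = Add(J, Pow(J, 3), Mul(-13, Q)) (Function('A')(Q, J) = Add(Add(Mul(-13, Q), Mul(Pow(J, 2), J)), J) = Add(Add(Mul(-13, Q), Pow(J, 3)), J) = Add(Add(Pow(J, 3), Mul(-13, Q)), J) = Add(J, Pow(J, 3), Mul(-13, Q)))
Function('o')(n) = Add(-169, Pow(n, 2), Mul(n, Add(-143, n, Pow(n, 3)))) (Function('o')(n) = Add(Add(Pow(n, 2), Mul(Add(n, Pow(n, 3), Mul(-13, 11)), n)), -169) = Add(Add(Pow(n, 2), Mul(Add(n, Pow(n, 3), -143), n)), -169) = Add(Add(Pow(n, 2), Mul(Add(-143, n, Pow(n, 3)), n)), -169) = Add(Add(Pow(n, 2), Mul(n, Add(-143, n, Pow(n, 3)))), -169) = Add(-169, Pow(n, 2), Mul(n, Add(-143, n, Pow(n, 3)))))
Add(Function('o')(Function('I')(3)), Mul(-1, -49294)) = Add(Add(-169, Pow(3, 2), Mul(3, Add(-143, 3, Pow(3, 3)))), Mul(-1, -49294)) = Add(Add(-169, 9, Mul(3, Add(-143, 3, 27))), 49294) = Add(Add(-169, 9, Mul(3, -113)), 49294) = Add(Add(-169, 9, -339), 49294) = Add(-499, 49294) = 48795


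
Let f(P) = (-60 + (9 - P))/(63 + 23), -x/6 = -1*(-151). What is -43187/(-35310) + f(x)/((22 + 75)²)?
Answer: 8743996897/7142983485 ≈ 1.2241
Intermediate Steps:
x = -906 (x = -(-6)*(-151) = -6*151 = -906)
f(P) = -51/86 - P/86 (f(P) = (-51 - P)/86 = (-51 - P)*(1/86) = -51/86 - P/86)
-43187/(-35310) + f(x)/((22 + 75)²) = -43187/(-35310) + (-51/86 - 1/86*(-906))/((22 + 75)²) = -43187*(-1/35310) + (-51/86 + 453/43)/(97²) = 43187/35310 + (855/86)/9409 = 43187/35310 + (855/86)*(1/9409) = 43187/35310 + 855/809174 = 8743996897/7142983485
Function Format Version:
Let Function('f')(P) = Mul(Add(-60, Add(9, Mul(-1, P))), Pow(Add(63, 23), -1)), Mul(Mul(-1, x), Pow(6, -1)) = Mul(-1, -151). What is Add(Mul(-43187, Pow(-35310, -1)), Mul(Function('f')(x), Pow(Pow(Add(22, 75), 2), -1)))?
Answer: Rational(8743996897, 7142983485) ≈ 1.2241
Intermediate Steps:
x = -906 (x = Mul(-6, Mul(-1, -151)) = Mul(-6, 151) = -906)
Function('f')(P) = Add(Rational(-51, 86), Mul(Rational(-1, 86), P)) (Function('f')(P) = Mul(Add(-51, Mul(-1, P)), Pow(86, -1)) = Mul(Add(-51, Mul(-1, P)), Rational(1, 86)) = Add(Rational(-51, 86), Mul(Rational(-1, 86), P)))
Add(Mul(-43187, Pow(-35310, -1)), Mul(Function('f')(x), Pow(Pow(Add(22, 75), 2), -1))) = Add(Mul(-43187, Pow(-35310, -1)), Mul(Add(Rational(-51, 86), Mul(Rational(-1, 86), -906)), Pow(Pow(Add(22, 75), 2), -1))) = Add(Mul(-43187, Rational(-1, 35310)), Mul(Add(Rational(-51, 86), Rational(453, 43)), Pow(Pow(97, 2), -1))) = Add(Rational(43187, 35310), Mul(Rational(855, 86), Pow(9409, -1))) = Add(Rational(43187, 35310), Mul(Rational(855, 86), Rational(1, 9409))) = Add(Rational(43187, 35310), Rational(855, 809174)) = Rational(8743996897, 7142983485)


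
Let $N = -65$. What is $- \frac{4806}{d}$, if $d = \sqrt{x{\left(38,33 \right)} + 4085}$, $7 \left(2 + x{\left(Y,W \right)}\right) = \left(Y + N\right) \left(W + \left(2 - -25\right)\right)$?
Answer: $- \frac{1602 \sqrt{188727}}{8987} \approx -77.44$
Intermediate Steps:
$x{\left(Y,W \right)} = -2 + \frac{\left(-65 + Y\right) \left(27 + W\right)}{7}$ ($x{\left(Y,W \right)} = -2 + \frac{\left(Y - 65\right) \left(W + \left(2 - -25\right)\right)}{7} = -2 + \frac{\left(-65 + Y\right) \left(W + \left(2 + 25\right)\right)}{7} = -2 + \frac{\left(-65 + Y\right) \left(W + 27\right)}{7} = -2 + \frac{\left(-65 + Y\right) \left(27 + W\right)}{7}$)
$d = \frac{\sqrt{188727}}{7}$ ($d = \sqrt{\left(- \frac{1769}{7} - \frac{2145}{7} + \frac{27}{7} \cdot 38 + \frac{1}{7} \cdot 33 \cdot 38\right) + 4085} = \sqrt{\left(- \frac{1769}{7} - \frac{2145}{7} + \frac{1026}{7} + \frac{1254}{7}\right) + 4085} = \sqrt{- \frac{1634}{7} + 4085} = \sqrt{\frac{26961}{7}} = \frac{\sqrt{188727}}{7} \approx 62.061$)
$- \frac{4806}{d} = - \frac{4806}{\frac{1}{7} \sqrt{188727}} = - 4806 \frac{\sqrt{188727}}{26961} = - \frac{1602 \sqrt{188727}}{8987}$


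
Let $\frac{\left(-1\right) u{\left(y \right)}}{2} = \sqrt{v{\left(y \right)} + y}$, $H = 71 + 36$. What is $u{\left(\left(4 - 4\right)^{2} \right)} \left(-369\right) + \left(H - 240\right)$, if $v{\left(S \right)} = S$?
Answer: $-133$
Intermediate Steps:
$H = 107$
$u{\left(y \right)} = - 2 \sqrt{2} \sqrt{y}$ ($u{\left(y \right)} = - 2 \sqrt{y + y} = - 2 \sqrt{2 y} = - 2 \sqrt{2} \sqrt{y}$)
$u{\left(\left(4 - 4\right)^{2} \right)} \left(-369\right) + \left(H - 240\right) = - 2 \sqrt{2} \sqrt{\left(4 - 4\right)^{2}} \left(-369\right) + \left(107 - 240\right) = - 2 \sqrt{2} \sqrt{0^{2}} \left(-369\right) + \left(107 - 240\right) = - 2 \sqrt{2} \sqrt{0} \left(-369\right) - 133 = \left(-2\right) \sqrt{2} \cdot 0 \left(-369\right) - 133 = 0 \left(-369\right) - 133 = 0 - 133 = -133$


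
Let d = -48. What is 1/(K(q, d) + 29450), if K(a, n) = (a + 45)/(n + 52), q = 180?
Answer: 4/118025 ≈ 3.3891e-5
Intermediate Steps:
K(a, n) = (45 + a)/(52 + n)
1/(K(q, d) + 29450) = 1/((45 + 180)/(52 - 48) + 29450) = 1/(225/4 + 29450) = 1/(118025/4) = 4/118025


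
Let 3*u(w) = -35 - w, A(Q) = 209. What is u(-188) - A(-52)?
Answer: -158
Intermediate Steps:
u(w) = -35/3 - w/3 (u(w) = (-35 - w)/3 = -35/3 - w/3)
u(-188) - A(-52) = (-35/3 - ⅓*(-188)) - 1*209 = (-35/3 + 188/3) - 209 = 51 - 209 = -158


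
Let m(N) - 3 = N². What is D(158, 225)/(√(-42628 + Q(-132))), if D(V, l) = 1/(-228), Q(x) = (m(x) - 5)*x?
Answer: I*√585583/267025848 ≈ 2.8658e-6*I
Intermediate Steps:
m(N) = 3 + N²
Q(x) = x*(-2 + x²) (Q(x) = ((3 + x²) - 5)*x = (-2 + x²)*x = x*(-2 + x²))
D(V, l) = -1/228
D(158, 225)/(√(-42628 + Q(-132))) = -1/(228*√(-42628 - 132*(-2 + (-132)²))) = -1/(228*√(-42628 - 132*(-2 + 17424))) = -1/(228*√(-42628 - 132*17422)) = -1/(228*√(-42628 - 2299704)) = -(-I*√585583/1171166)/228 = -(-1)*I*√585583/267025848 = I*√585583/267025848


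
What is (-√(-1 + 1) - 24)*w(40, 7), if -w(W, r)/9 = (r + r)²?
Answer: 42336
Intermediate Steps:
w(W, r) = -36*r² (w(W, r) = -9*(r + r)² = -9*4*r² = -36*r²)
(-√(-1 + 1) - 24)*w(40, 7) = (-√(-1 + 1) - 24)*(-36*7²) = (-√0 - 24)*(-36*49) = (-1*0 - 24)*(-1764) = (0 - 24)*(-1764) = -24*(-1764) = 42336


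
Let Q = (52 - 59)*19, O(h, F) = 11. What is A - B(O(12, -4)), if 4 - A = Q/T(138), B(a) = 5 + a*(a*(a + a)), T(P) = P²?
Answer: -50714039/19044 ≈ -2663.0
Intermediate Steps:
Q = -133 (Q = -7*19 = -133)
B(a) = 5 + 2*a³ (B(a) = 5 + a*(a*(2*a)) = 5 + a*(2*a²) = 5 + 2*a³)
A = 76309/19044 (A = 4 - (-133)/(138²) = 4 - (-133)/19044 = 4 - 1*(-133/19044) = 4 + 133/19044 = 76309/19044 ≈ 4.0070)
A - B(O(12, -4)) = 76309/19044 - (5 + 2*11³) = 76309/19044 - (5 + 2*1331) = 76309/19044 - (5 + 2662) = 76309/19044 - 1*2667 = 76309/19044 - 2667 = -50714039/19044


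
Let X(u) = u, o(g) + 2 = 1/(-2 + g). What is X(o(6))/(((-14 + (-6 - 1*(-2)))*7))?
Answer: 1/72 ≈ 0.013889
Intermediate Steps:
o(g) = -2 + 1/(-2 + g)
X(o(6))/(((-14 + (-6 - 1*(-2)))*7)) = ((5 - 2*6)/(-2 + 6))/(((-14 + (-6 - 1*(-2)))*7)) = ((5 - 12)/4)/(((-14 + (-6 + 2))*7)) = ((1/4)*(-7))/(((-14 - 4)*7)) = -7/(4*((-18*7))) = -7/4/(-126) = -7/4*(-1/126) = 1/72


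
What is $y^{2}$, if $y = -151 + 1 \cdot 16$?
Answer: $18225$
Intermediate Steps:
$y = -135$ ($y = -151 + 16 = -135$)
$y^{2} = \left(-135\right)^{2} = 18225$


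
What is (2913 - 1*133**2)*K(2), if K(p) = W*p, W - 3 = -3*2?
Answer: 88656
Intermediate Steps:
W = -3 (W = 3 - 3*2 = 3 - 6 = -3)
K(p) = -3*p
(2913 - 1*133**2)*K(2) = (2913 - 1*133**2)*(-3*2) = (2913 - 1*17689)*(-6) = (2913 - 17689)*(-6) = -14776*(-6) = 88656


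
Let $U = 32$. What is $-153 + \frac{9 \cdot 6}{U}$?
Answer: $- \frac{2421}{16} \approx -151.31$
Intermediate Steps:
$-153 + \frac{9 \cdot 6}{U} = -153 + \frac{9 \cdot 6}{32} = -153 + \frac{1}{32} \cdot 54 = -153 + \frac{27}{16} = - \frac{2421}{16}$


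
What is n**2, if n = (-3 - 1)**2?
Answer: 256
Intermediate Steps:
n = 16 (n = (-4)**2 = 16)
n**2 = 16**2 = 256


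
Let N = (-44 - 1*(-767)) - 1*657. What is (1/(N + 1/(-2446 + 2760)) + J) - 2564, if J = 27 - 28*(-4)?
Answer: -50257811/20725 ≈ -2425.0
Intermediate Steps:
N = 66 (N = (-44 + 767) - 657 = 723 - 657 = 66)
J = 139 (J = 27 + 112 = 139)
(1/(N + 1/(-2446 + 2760)) + J) - 2564 = (1/(66 + 1/(-2446 + 2760)) + 139) - 2564 = (1/(66 + 1/314) + 139) - 2564 = (1/(20725/314) + 139) - 2564 = (314/20725 + 139) - 2564 = 2881089/20725 - 2564 = -50257811/20725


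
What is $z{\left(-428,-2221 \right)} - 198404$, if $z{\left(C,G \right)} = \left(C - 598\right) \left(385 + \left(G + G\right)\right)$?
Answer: $3964078$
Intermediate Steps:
$z{\left(C,G \right)} = \left(-598 + C\right) \left(385 + 2 G\right)$
$z{\left(-428,-2221 \right)} - 198404 = \left(-230230 - -2656316 + 385 \left(-428\right) + 2 \left(-428\right) \left(-2221\right)\right) - 198404 = \left(-230230 + 2656316 - 164780 + 1901176\right) - 198404 = 4162482 - 198404 = 3964078$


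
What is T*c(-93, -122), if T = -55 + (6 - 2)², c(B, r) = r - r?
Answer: 0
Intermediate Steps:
c(B, r) = 0
T = -39 (T = -55 + 4² = -55 + 16 = -39)
T*c(-93, -122) = -39*0 = 0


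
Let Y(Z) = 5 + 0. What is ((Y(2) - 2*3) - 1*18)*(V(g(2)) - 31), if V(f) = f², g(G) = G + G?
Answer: 285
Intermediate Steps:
g(G) = 2*G
Y(Z) = 5
((Y(2) - 2*3) - 1*18)*(V(g(2)) - 31) = ((5 - 2*3) - 1*18)*((2*2)² - 31) = ((5 - 6) - 18)*(4² - 31) = (-1 - 18)*(16 - 31) = -19*(-15) = 285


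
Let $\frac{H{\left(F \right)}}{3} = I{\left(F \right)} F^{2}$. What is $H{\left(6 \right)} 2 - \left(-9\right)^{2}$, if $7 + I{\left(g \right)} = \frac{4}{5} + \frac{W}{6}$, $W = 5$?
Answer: $- \frac{6201}{5} \approx -1240.2$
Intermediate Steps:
$I{\left(g \right)} = - \frac{161}{30}$ ($I{\left(g \right)} = -7 + \left(\frac{4}{5} + \frac{5}{6}\right) = -7 + \frac{49}{30} = - \frac{161}{30}$)
$H{\left(F \right)} = - \frac{161 F^{2}}{10}$ ($H{\left(F \right)} = 3 \left(- \frac{161 F^{2}}{30}\right) = - \frac{161 F^{2}}{10}$)
$H{\left(6 \right)} 2 - \left(-9\right)^{2} = - \frac{161 \cdot 6^{2}}{10} \cdot 2 - \left(-9\right)^{2} = \left(- \frac{161}{10}\right) 36 \cdot 2 - 81 = \left(- \frac{2898}{5}\right) 2 - 81 = - \frac{5796}{5} - 81 = - \frac{6201}{5}$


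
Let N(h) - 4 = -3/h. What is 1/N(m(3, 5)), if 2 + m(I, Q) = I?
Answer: 1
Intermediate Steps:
m(I, Q) = -2 + I
N(h) = 4 - 3/h
1/N(m(3, 5)) = 1/(4 - 3/(-2 + 3)) = 1/(4 - 3/1) = 1/(4 - 3*1) = 1/(4 - 3) = 1/1 = 1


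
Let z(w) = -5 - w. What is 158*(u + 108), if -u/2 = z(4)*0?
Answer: 17064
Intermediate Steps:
u = 0 (u = -2*(-5 - 1*4)*0 = -2*(-5 - 4)*0 = -(-18)*0 = -2*0 = 0)
158*(u + 108) = 158*(0 + 108) = 158*108 = 17064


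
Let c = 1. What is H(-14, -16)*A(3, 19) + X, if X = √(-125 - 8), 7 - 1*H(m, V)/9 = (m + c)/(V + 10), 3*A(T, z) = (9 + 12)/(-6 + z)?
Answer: 609/26 + I*√133 ≈ 23.423 + 11.533*I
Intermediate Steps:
A(T, z) = 7/(-6 + z) (A(T, z) = ((9 + 12)/(-6 + z))/3 = (21/(-6 + z))/3 = 7/(-6 + z))
H(m, V) = 63 - 9*(1 + m)/(10 + V) (H(m, V) = 63 - 9*(m + 1)/(V + 10) = 63 - 9*(1 + m)/(10 + V))
X = I*√133 (X = √(-133) = I*√133 ≈ 11.533*I)
H(-14, -16)*A(3, 19) + X = (9*(69 - 1*(-14) + 7*(-16))/(10 - 16))*(7/(-6 + 19)) + I*√133 = (9*(69 + 14 - 112)/(-6))*(7/13) + I*√133 = (9*(-⅙)*(-29))*(7*(1/13)) + I*√133 = (87/2)*(7/13) + I*√133 = 609/26 + I*√133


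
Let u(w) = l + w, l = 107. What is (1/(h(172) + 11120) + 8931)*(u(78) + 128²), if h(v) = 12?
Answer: 1647288207117/11132 ≈ 1.4798e+8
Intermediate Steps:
u(w) = 107 + w
(1/(h(172) + 11120) + 8931)*(u(78) + 128²) = (1/(12 + 11120) + 8931)*((107 + 78) + 128²) = (1/11132 + 8931)*(185 + 16384) = (1/11132 + 8931)*16569 = (99419893/11132)*16569 = 1647288207117/11132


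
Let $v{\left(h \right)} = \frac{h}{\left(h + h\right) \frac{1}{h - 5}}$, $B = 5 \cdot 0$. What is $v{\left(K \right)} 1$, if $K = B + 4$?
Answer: $- \frac{1}{2} \approx -0.5$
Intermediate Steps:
$B = 0$
$K = 4$ ($K = 0 + 4 = 4$)
$v{\left(h \right)} = - \frac{5}{2} + \frac{h}{2}$ ($v{\left(h \right)} = \frac{h}{2 h \frac{1}{-5 + h}} = h \frac{-5 + h}{2 h} = - \frac{5}{2} + \frac{h}{2}$)
$v{\left(K \right)} 1 = \left(- \frac{5}{2} + \frac{1}{2} \cdot 4\right) 1 = \left(- \frac{5}{2} + 2\right) 1 = \left(- \frac{1}{2}\right) 1 = - \frac{1}{2}$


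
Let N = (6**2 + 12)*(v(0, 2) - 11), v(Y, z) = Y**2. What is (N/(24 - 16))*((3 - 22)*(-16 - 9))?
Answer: -31350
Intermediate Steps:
N = -528 (N = (6**2 + 12)*(0**2 - 11) = (36 + 12)*(0 - 11) = 48*(-11) = -528)
(N/(24 - 16))*((3 - 22)*(-16 - 9)) = (-528/(24 - 16))*((3 - 22)*(-16 - 9)) = (-528/8)*(-19*(-25)) = -528*1/8*475 = -66*475 = -31350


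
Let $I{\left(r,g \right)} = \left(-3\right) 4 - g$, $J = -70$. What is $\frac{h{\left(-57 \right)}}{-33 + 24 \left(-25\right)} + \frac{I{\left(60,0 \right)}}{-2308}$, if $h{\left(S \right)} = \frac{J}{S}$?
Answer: $\frac{67853}{20818737} \approx 0.0032592$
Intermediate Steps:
$h{\left(S \right)} = - \frac{70}{S}$
$I{\left(r,g \right)} = -12 - g$
$\frac{h{\left(-57 \right)}}{-33 + 24 \left(-25\right)} + \frac{I{\left(60,0 \right)}}{-2308} = \frac{\left(-70\right) \frac{1}{-57}}{-33 + 24 \left(-25\right)} + \frac{-12 - 0}{-2308} = \frac{\left(-70\right) \left(- \frac{1}{57}\right)}{-33 - 600} + \left(-12 + 0\right) \left(- \frac{1}{2308}\right) = \frac{70}{57 \left(-633\right)} - - \frac{3}{577} = \frac{70}{57} \left(- \frac{1}{633}\right) + \frac{3}{577} = - \frac{70}{36081} + \frac{3}{577} = \frac{67853}{20818737}$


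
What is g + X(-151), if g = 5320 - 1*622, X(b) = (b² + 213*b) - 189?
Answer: -4853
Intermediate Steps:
X(b) = -189 + b² + 213*b
g = 4698 (g = 5320 - 622 = 4698)
g + X(-151) = 4698 + (-189 + (-151)² + 213*(-151)) = 4698 + (-189 + 22801 - 32163) = 4698 - 9551 = -4853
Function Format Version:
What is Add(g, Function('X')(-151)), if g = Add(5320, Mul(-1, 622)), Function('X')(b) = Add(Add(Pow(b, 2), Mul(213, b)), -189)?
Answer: -4853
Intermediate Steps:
Function('X')(b) = Add(-189, Pow(b, 2), Mul(213, b))
g = 4698 (g = Add(5320, -622) = 4698)
Add(g, Function('X')(-151)) = Add(4698, Add(-189, Pow(-151, 2), Mul(213, -151))) = Add(4698, Add(-189, 22801, -32163)) = Add(4698, -9551) = -4853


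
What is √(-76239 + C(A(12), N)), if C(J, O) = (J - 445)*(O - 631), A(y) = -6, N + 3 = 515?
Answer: I*√22570 ≈ 150.23*I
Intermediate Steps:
N = 512 (N = -3 + 515 = 512)
C(J, O) = (-631 + O)*(-445 + J) (C(J, O) = (-445 + J)*(-631 + O) = (-631 + O)*(-445 + J))
√(-76239 + C(A(12), N)) = √(-76239 + (280795 - 631*(-6) - 445*512 - 6*512)) = √(-76239 + (280795 + 3786 - 227840 - 3072)) = √(-76239 + 53669) = √(-22570) = I*√22570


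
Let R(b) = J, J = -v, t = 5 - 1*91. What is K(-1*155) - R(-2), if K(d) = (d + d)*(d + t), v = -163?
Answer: 74547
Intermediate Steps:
t = -86 (t = 5 - 91 = -86)
K(d) = 2*d*(-86 + d) (K(d) = (d + d)*(d - 86) = (2*d)*(-86 + d) = 2*d*(-86 + d))
J = 163 (J = -1*(-163) = 163)
R(b) = 163
K(-1*155) - R(-2) = 2*(-1*155)*(-86 - 1*155) - 1*163 = 2*(-155)*(-86 - 155) - 163 = 2*(-155)*(-241) - 163 = 74710 - 163 = 74547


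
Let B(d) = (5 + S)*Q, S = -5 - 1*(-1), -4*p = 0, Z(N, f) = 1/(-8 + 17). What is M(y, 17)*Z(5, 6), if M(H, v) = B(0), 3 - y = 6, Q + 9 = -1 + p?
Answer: -10/9 ≈ -1.1111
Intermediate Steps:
Z(N, f) = ⅑ (Z(N, f) = 1/9 = ⅑)
p = 0 (p = -¼*0 = 0)
S = -4 (S = -5 + 1 = -4)
Q = -10 (Q = -9 + (-1 + 0) = -9 - 1 = -10)
y = -3 (y = 3 - 1*6 = 3 - 6 = -3)
B(d) = -10 (B(d) = (5 - 4)*(-10) = 1*(-10) = -10)
M(H, v) = -10
M(y, 17)*Z(5, 6) = -10*⅑ = -10/9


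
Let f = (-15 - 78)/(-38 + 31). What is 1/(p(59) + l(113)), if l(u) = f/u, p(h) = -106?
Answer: -791/83753 ≈ -0.0094444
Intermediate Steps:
f = 93/7 (f = -93/(-7) = -93*(-1/7) = 93/7 ≈ 13.286)
l(u) = 93/(7*u)
1/(p(59) + l(113)) = 1/(-106 + (93/7)/113) = 1/(-106 + (93/7)*(1/113)) = 1/(-106 + 93/791) = 1/(-83753/791) = -791/83753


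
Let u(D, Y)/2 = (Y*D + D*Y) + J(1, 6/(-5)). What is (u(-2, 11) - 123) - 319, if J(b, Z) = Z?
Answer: -2662/5 ≈ -532.40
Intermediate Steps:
u(D, Y) = -12/5 + 4*D*Y (u(D, Y) = 2*((Y*D + D*Y) + 6/(-5)) = 2*((D*Y + D*Y) + 6*(-⅕)) = 2*(2*D*Y - 6/5) = 2*(-6/5 + 2*D*Y) = -12/5 + 4*D*Y)
(u(-2, 11) - 123) - 319 = ((-12/5 + 4*(-2)*11) - 123) - 319 = ((-12/5 - 88) - 123) - 319 = (-452/5 - 123) - 319 = -1067/5 - 319 = -2662/5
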